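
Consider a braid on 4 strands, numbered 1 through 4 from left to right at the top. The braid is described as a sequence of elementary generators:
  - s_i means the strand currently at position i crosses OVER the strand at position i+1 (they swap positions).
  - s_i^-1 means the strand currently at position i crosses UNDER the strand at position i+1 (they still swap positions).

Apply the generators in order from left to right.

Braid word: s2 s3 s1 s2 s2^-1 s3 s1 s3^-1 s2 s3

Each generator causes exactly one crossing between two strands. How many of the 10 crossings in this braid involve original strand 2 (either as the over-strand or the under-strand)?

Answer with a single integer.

Answer: 5

Derivation:
Gen 1: crossing 2x3. Involves strand 2? yes. Count so far: 1
Gen 2: crossing 2x4. Involves strand 2? yes. Count so far: 2
Gen 3: crossing 1x3. Involves strand 2? no. Count so far: 2
Gen 4: crossing 1x4. Involves strand 2? no. Count so far: 2
Gen 5: crossing 4x1. Involves strand 2? no. Count so far: 2
Gen 6: crossing 4x2. Involves strand 2? yes. Count so far: 3
Gen 7: crossing 3x1. Involves strand 2? no. Count so far: 3
Gen 8: crossing 2x4. Involves strand 2? yes. Count so far: 4
Gen 9: crossing 3x4. Involves strand 2? no. Count so far: 4
Gen 10: crossing 3x2. Involves strand 2? yes. Count so far: 5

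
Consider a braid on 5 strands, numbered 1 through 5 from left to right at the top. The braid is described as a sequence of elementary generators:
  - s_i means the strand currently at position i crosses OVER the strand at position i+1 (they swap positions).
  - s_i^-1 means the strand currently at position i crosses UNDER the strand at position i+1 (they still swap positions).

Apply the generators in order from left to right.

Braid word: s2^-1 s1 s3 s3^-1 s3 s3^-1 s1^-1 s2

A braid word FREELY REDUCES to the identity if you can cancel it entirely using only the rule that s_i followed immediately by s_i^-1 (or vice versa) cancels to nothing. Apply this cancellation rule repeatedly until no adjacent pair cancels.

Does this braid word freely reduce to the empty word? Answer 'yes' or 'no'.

Gen 1 (s2^-1): push. Stack: [s2^-1]
Gen 2 (s1): push. Stack: [s2^-1 s1]
Gen 3 (s3): push. Stack: [s2^-1 s1 s3]
Gen 4 (s3^-1): cancels prior s3. Stack: [s2^-1 s1]
Gen 5 (s3): push. Stack: [s2^-1 s1 s3]
Gen 6 (s3^-1): cancels prior s3. Stack: [s2^-1 s1]
Gen 7 (s1^-1): cancels prior s1. Stack: [s2^-1]
Gen 8 (s2): cancels prior s2^-1. Stack: []
Reduced word: (empty)

Answer: yes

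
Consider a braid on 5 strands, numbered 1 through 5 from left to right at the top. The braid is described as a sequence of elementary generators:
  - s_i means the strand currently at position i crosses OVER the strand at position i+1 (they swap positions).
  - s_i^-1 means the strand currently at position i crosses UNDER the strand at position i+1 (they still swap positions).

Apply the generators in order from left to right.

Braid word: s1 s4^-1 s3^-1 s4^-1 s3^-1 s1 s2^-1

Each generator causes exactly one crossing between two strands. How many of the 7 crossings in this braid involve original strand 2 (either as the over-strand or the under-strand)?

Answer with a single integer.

Answer: 3

Derivation:
Gen 1: crossing 1x2. Involves strand 2? yes. Count so far: 1
Gen 2: crossing 4x5. Involves strand 2? no. Count so far: 1
Gen 3: crossing 3x5. Involves strand 2? no. Count so far: 1
Gen 4: crossing 3x4. Involves strand 2? no. Count so far: 1
Gen 5: crossing 5x4. Involves strand 2? no. Count so far: 1
Gen 6: crossing 2x1. Involves strand 2? yes. Count so far: 2
Gen 7: crossing 2x4. Involves strand 2? yes. Count so far: 3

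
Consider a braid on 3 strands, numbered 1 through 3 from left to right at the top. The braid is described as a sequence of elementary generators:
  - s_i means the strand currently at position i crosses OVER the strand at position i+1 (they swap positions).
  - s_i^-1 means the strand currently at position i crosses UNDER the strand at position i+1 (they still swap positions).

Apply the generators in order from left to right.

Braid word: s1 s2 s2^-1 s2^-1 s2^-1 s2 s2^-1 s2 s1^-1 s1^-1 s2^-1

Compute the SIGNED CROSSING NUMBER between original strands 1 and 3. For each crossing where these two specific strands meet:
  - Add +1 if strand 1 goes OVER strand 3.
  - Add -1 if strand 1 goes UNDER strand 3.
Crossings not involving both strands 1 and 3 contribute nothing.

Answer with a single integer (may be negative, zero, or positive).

Answer: 6

Derivation:
Gen 1: crossing 1x2. Both 1&3? no. Sum: 0
Gen 2: 1 over 3. Both 1&3? yes. Contrib: +1. Sum: 1
Gen 3: 3 under 1. Both 1&3? yes. Contrib: +1. Sum: 2
Gen 4: 1 under 3. Both 1&3? yes. Contrib: -1. Sum: 1
Gen 5: 3 under 1. Both 1&3? yes. Contrib: +1. Sum: 2
Gen 6: 1 over 3. Both 1&3? yes. Contrib: +1. Sum: 3
Gen 7: 3 under 1. Both 1&3? yes. Contrib: +1. Sum: 4
Gen 8: 1 over 3. Both 1&3? yes. Contrib: +1. Sum: 5
Gen 9: crossing 2x3. Both 1&3? no. Sum: 5
Gen 10: crossing 3x2. Both 1&3? no. Sum: 5
Gen 11: 3 under 1. Both 1&3? yes. Contrib: +1. Sum: 6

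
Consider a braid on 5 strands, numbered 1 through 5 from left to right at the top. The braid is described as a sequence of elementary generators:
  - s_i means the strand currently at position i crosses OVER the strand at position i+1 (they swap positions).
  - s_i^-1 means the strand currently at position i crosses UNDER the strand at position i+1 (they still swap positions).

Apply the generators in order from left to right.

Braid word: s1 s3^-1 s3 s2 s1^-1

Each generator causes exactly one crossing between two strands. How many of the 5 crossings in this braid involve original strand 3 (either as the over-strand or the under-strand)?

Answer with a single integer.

Answer: 4

Derivation:
Gen 1: crossing 1x2. Involves strand 3? no. Count so far: 0
Gen 2: crossing 3x4. Involves strand 3? yes. Count so far: 1
Gen 3: crossing 4x3. Involves strand 3? yes. Count so far: 2
Gen 4: crossing 1x3. Involves strand 3? yes. Count so far: 3
Gen 5: crossing 2x3. Involves strand 3? yes. Count so far: 4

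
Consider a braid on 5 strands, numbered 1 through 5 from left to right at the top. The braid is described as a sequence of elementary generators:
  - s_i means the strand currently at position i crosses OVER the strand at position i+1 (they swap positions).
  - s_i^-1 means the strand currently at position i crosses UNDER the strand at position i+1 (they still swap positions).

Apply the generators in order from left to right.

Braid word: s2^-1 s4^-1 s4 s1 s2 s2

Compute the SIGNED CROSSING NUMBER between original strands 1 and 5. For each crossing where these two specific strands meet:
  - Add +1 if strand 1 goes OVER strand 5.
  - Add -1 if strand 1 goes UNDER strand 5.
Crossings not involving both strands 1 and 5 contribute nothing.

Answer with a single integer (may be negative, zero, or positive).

Answer: 0

Derivation:
Gen 1: crossing 2x3. Both 1&5? no. Sum: 0
Gen 2: crossing 4x5. Both 1&5? no. Sum: 0
Gen 3: crossing 5x4. Both 1&5? no. Sum: 0
Gen 4: crossing 1x3. Both 1&5? no. Sum: 0
Gen 5: crossing 1x2. Both 1&5? no. Sum: 0
Gen 6: crossing 2x1. Both 1&5? no. Sum: 0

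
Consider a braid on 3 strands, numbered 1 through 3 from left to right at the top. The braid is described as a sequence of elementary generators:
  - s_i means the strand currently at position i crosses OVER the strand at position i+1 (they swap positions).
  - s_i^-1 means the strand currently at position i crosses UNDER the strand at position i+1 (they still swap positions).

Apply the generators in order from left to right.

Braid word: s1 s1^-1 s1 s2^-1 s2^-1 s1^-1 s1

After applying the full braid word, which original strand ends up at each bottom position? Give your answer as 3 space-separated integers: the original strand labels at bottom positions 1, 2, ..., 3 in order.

Answer: 2 1 3

Derivation:
Gen 1 (s1): strand 1 crosses over strand 2. Perm now: [2 1 3]
Gen 2 (s1^-1): strand 2 crosses under strand 1. Perm now: [1 2 3]
Gen 3 (s1): strand 1 crosses over strand 2. Perm now: [2 1 3]
Gen 4 (s2^-1): strand 1 crosses under strand 3. Perm now: [2 3 1]
Gen 5 (s2^-1): strand 3 crosses under strand 1. Perm now: [2 1 3]
Gen 6 (s1^-1): strand 2 crosses under strand 1. Perm now: [1 2 3]
Gen 7 (s1): strand 1 crosses over strand 2. Perm now: [2 1 3]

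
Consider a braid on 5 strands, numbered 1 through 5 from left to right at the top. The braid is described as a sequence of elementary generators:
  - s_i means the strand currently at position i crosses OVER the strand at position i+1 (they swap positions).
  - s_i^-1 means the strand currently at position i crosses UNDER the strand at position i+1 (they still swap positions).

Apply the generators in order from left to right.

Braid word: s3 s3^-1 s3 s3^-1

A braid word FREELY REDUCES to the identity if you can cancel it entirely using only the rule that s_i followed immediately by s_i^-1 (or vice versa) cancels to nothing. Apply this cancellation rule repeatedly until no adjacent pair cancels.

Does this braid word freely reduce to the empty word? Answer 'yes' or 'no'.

Gen 1 (s3): push. Stack: [s3]
Gen 2 (s3^-1): cancels prior s3. Stack: []
Gen 3 (s3): push. Stack: [s3]
Gen 4 (s3^-1): cancels prior s3. Stack: []
Reduced word: (empty)

Answer: yes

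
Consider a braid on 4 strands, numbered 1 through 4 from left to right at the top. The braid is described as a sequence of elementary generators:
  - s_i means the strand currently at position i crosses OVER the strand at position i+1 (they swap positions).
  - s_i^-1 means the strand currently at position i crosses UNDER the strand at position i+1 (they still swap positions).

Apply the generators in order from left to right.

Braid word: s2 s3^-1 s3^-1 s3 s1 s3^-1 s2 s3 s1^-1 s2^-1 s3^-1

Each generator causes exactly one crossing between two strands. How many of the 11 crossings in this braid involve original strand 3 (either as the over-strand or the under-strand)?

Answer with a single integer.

Gen 1: crossing 2x3. Involves strand 3? yes. Count so far: 1
Gen 2: crossing 2x4. Involves strand 3? no. Count so far: 1
Gen 3: crossing 4x2. Involves strand 3? no. Count so far: 1
Gen 4: crossing 2x4. Involves strand 3? no. Count so far: 1
Gen 5: crossing 1x3. Involves strand 3? yes. Count so far: 2
Gen 6: crossing 4x2. Involves strand 3? no. Count so far: 2
Gen 7: crossing 1x2. Involves strand 3? no. Count so far: 2
Gen 8: crossing 1x4. Involves strand 3? no. Count so far: 2
Gen 9: crossing 3x2. Involves strand 3? yes. Count so far: 3
Gen 10: crossing 3x4. Involves strand 3? yes. Count so far: 4
Gen 11: crossing 3x1. Involves strand 3? yes. Count so far: 5

Answer: 5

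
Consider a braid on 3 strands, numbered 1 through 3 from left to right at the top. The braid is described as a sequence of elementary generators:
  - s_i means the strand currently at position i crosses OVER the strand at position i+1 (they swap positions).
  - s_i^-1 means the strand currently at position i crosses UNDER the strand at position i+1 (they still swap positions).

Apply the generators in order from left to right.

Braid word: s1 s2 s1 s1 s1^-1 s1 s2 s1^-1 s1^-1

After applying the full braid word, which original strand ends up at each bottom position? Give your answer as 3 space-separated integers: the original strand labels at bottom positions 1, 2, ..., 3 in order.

Answer: 2 1 3

Derivation:
Gen 1 (s1): strand 1 crosses over strand 2. Perm now: [2 1 3]
Gen 2 (s2): strand 1 crosses over strand 3. Perm now: [2 3 1]
Gen 3 (s1): strand 2 crosses over strand 3. Perm now: [3 2 1]
Gen 4 (s1): strand 3 crosses over strand 2. Perm now: [2 3 1]
Gen 5 (s1^-1): strand 2 crosses under strand 3. Perm now: [3 2 1]
Gen 6 (s1): strand 3 crosses over strand 2. Perm now: [2 3 1]
Gen 7 (s2): strand 3 crosses over strand 1. Perm now: [2 1 3]
Gen 8 (s1^-1): strand 2 crosses under strand 1. Perm now: [1 2 3]
Gen 9 (s1^-1): strand 1 crosses under strand 2. Perm now: [2 1 3]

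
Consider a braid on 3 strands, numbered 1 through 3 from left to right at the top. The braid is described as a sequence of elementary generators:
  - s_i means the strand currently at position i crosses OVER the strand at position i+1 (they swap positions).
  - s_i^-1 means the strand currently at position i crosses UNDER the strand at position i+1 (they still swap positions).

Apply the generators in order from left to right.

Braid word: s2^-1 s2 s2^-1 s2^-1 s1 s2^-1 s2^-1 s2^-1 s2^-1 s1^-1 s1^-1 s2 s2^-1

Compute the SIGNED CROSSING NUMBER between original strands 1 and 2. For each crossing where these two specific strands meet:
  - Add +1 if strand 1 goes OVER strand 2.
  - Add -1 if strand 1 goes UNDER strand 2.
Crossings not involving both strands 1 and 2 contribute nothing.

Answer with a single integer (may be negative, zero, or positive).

Answer: 1

Derivation:
Gen 1: crossing 2x3. Both 1&2? no. Sum: 0
Gen 2: crossing 3x2. Both 1&2? no. Sum: 0
Gen 3: crossing 2x3. Both 1&2? no. Sum: 0
Gen 4: crossing 3x2. Both 1&2? no. Sum: 0
Gen 5: 1 over 2. Both 1&2? yes. Contrib: +1. Sum: 1
Gen 6: crossing 1x3. Both 1&2? no. Sum: 1
Gen 7: crossing 3x1. Both 1&2? no. Sum: 1
Gen 8: crossing 1x3. Both 1&2? no. Sum: 1
Gen 9: crossing 3x1. Both 1&2? no. Sum: 1
Gen 10: 2 under 1. Both 1&2? yes. Contrib: +1. Sum: 2
Gen 11: 1 under 2. Both 1&2? yes. Contrib: -1. Sum: 1
Gen 12: crossing 1x3. Both 1&2? no. Sum: 1
Gen 13: crossing 3x1. Both 1&2? no. Sum: 1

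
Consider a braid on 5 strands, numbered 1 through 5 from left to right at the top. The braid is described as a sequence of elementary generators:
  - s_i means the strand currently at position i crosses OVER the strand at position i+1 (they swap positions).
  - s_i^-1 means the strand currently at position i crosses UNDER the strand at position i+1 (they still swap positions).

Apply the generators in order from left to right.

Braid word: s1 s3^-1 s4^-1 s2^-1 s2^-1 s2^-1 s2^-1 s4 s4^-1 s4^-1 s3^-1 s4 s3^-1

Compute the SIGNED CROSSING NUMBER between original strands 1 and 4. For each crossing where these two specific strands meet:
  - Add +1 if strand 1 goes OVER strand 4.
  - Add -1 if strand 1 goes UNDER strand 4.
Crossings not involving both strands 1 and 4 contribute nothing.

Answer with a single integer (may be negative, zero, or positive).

Gen 1: crossing 1x2. Both 1&4? no. Sum: 0
Gen 2: crossing 3x4. Both 1&4? no. Sum: 0
Gen 3: crossing 3x5. Both 1&4? no. Sum: 0
Gen 4: 1 under 4. Both 1&4? yes. Contrib: -1. Sum: -1
Gen 5: 4 under 1. Both 1&4? yes. Contrib: +1. Sum: 0
Gen 6: 1 under 4. Both 1&4? yes. Contrib: -1. Sum: -1
Gen 7: 4 under 1. Both 1&4? yes. Contrib: +1. Sum: 0
Gen 8: crossing 5x3. Both 1&4? no. Sum: 0
Gen 9: crossing 3x5. Both 1&4? no. Sum: 0
Gen 10: crossing 5x3. Both 1&4? no. Sum: 0
Gen 11: crossing 4x3. Both 1&4? no. Sum: 0
Gen 12: crossing 4x5. Both 1&4? no. Sum: 0
Gen 13: crossing 3x5. Both 1&4? no. Sum: 0

Answer: 0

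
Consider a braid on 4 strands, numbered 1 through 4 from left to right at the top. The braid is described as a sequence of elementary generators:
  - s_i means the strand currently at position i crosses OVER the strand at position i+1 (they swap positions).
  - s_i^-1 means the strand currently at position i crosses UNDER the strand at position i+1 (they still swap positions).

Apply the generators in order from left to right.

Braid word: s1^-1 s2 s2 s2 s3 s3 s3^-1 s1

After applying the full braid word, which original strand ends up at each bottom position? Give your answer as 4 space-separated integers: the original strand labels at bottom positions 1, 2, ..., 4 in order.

Answer: 3 2 4 1

Derivation:
Gen 1 (s1^-1): strand 1 crosses under strand 2. Perm now: [2 1 3 4]
Gen 2 (s2): strand 1 crosses over strand 3. Perm now: [2 3 1 4]
Gen 3 (s2): strand 3 crosses over strand 1. Perm now: [2 1 3 4]
Gen 4 (s2): strand 1 crosses over strand 3. Perm now: [2 3 1 4]
Gen 5 (s3): strand 1 crosses over strand 4. Perm now: [2 3 4 1]
Gen 6 (s3): strand 4 crosses over strand 1. Perm now: [2 3 1 4]
Gen 7 (s3^-1): strand 1 crosses under strand 4. Perm now: [2 3 4 1]
Gen 8 (s1): strand 2 crosses over strand 3. Perm now: [3 2 4 1]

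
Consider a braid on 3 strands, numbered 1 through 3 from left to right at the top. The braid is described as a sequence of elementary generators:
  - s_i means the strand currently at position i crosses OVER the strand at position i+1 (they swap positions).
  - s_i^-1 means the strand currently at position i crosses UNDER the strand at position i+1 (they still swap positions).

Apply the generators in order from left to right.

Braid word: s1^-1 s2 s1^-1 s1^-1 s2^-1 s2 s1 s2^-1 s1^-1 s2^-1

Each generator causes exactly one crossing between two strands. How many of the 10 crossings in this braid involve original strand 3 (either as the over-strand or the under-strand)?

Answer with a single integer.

Gen 1: crossing 1x2. Involves strand 3? no. Count so far: 0
Gen 2: crossing 1x3. Involves strand 3? yes. Count so far: 1
Gen 3: crossing 2x3. Involves strand 3? yes. Count so far: 2
Gen 4: crossing 3x2. Involves strand 3? yes. Count so far: 3
Gen 5: crossing 3x1. Involves strand 3? yes. Count so far: 4
Gen 6: crossing 1x3. Involves strand 3? yes. Count so far: 5
Gen 7: crossing 2x3. Involves strand 3? yes. Count so far: 6
Gen 8: crossing 2x1. Involves strand 3? no. Count so far: 6
Gen 9: crossing 3x1. Involves strand 3? yes. Count so far: 7
Gen 10: crossing 3x2. Involves strand 3? yes. Count so far: 8

Answer: 8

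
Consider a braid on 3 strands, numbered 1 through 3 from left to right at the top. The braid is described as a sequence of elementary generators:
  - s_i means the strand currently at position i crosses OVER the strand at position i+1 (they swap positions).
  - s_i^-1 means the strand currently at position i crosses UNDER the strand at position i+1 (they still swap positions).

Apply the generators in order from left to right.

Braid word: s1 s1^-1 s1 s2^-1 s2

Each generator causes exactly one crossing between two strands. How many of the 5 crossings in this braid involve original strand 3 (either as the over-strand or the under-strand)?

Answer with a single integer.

Answer: 2

Derivation:
Gen 1: crossing 1x2. Involves strand 3? no. Count so far: 0
Gen 2: crossing 2x1. Involves strand 3? no. Count so far: 0
Gen 3: crossing 1x2. Involves strand 3? no. Count so far: 0
Gen 4: crossing 1x3. Involves strand 3? yes. Count so far: 1
Gen 5: crossing 3x1. Involves strand 3? yes. Count so far: 2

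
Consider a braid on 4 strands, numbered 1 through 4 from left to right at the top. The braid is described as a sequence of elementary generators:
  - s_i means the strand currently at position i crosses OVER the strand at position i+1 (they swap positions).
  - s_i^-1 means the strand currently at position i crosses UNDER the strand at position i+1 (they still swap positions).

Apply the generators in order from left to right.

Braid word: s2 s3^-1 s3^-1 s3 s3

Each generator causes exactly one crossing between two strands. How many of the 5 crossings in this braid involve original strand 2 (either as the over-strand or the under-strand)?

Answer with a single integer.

Answer: 5

Derivation:
Gen 1: crossing 2x3. Involves strand 2? yes. Count so far: 1
Gen 2: crossing 2x4. Involves strand 2? yes. Count so far: 2
Gen 3: crossing 4x2. Involves strand 2? yes. Count so far: 3
Gen 4: crossing 2x4. Involves strand 2? yes. Count so far: 4
Gen 5: crossing 4x2. Involves strand 2? yes. Count so far: 5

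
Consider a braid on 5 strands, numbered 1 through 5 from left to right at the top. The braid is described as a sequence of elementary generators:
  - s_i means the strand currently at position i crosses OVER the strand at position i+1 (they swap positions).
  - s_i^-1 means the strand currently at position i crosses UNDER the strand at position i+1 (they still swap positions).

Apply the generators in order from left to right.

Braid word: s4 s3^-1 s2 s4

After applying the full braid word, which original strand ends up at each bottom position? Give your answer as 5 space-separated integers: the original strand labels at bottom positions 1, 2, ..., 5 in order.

Answer: 1 5 2 4 3

Derivation:
Gen 1 (s4): strand 4 crosses over strand 5. Perm now: [1 2 3 5 4]
Gen 2 (s3^-1): strand 3 crosses under strand 5. Perm now: [1 2 5 3 4]
Gen 3 (s2): strand 2 crosses over strand 5. Perm now: [1 5 2 3 4]
Gen 4 (s4): strand 3 crosses over strand 4. Perm now: [1 5 2 4 3]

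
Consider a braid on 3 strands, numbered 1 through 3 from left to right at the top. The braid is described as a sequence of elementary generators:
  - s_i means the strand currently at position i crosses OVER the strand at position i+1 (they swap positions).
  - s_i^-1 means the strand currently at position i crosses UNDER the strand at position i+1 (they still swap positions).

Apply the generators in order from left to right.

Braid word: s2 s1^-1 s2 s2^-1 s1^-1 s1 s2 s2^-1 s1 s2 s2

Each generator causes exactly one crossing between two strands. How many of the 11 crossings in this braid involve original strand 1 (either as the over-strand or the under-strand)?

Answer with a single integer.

Gen 1: crossing 2x3. Involves strand 1? no. Count so far: 0
Gen 2: crossing 1x3. Involves strand 1? yes. Count so far: 1
Gen 3: crossing 1x2. Involves strand 1? yes. Count so far: 2
Gen 4: crossing 2x1. Involves strand 1? yes. Count so far: 3
Gen 5: crossing 3x1. Involves strand 1? yes. Count so far: 4
Gen 6: crossing 1x3. Involves strand 1? yes. Count so far: 5
Gen 7: crossing 1x2. Involves strand 1? yes. Count so far: 6
Gen 8: crossing 2x1. Involves strand 1? yes. Count so far: 7
Gen 9: crossing 3x1. Involves strand 1? yes. Count so far: 8
Gen 10: crossing 3x2. Involves strand 1? no. Count so far: 8
Gen 11: crossing 2x3. Involves strand 1? no. Count so far: 8

Answer: 8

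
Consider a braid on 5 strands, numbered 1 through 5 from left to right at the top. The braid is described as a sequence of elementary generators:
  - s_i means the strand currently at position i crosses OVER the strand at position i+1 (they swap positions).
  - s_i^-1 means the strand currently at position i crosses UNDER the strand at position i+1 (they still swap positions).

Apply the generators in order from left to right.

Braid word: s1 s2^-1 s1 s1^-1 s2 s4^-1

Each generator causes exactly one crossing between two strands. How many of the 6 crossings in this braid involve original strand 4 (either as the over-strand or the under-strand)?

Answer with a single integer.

Gen 1: crossing 1x2. Involves strand 4? no. Count so far: 0
Gen 2: crossing 1x3. Involves strand 4? no. Count so far: 0
Gen 3: crossing 2x3. Involves strand 4? no. Count so far: 0
Gen 4: crossing 3x2. Involves strand 4? no. Count so far: 0
Gen 5: crossing 3x1. Involves strand 4? no. Count so far: 0
Gen 6: crossing 4x5. Involves strand 4? yes. Count so far: 1

Answer: 1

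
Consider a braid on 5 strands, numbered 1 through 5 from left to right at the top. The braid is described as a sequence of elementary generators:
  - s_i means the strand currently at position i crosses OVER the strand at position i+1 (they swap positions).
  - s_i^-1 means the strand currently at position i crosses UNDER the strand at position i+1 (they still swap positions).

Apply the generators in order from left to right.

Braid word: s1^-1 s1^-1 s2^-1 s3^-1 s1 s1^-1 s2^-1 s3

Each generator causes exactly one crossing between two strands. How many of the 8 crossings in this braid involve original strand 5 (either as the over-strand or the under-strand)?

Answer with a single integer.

Gen 1: crossing 1x2. Involves strand 5? no. Count so far: 0
Gen 2: crossing 2x1. Involves strand 5? no. Count so far: 0
Gen 3: crossing 2x3. Involves strand 5? no. Count so far: 0
Gen 4: crossing 2x4. Involves strand 5? no. Count so far: 0
Gen 5: crossing 1x3. Involves strand 5? no. Count so far: 0
Gen 6: crossing 3x1. Involves strand 5? no. Count so far: 0
Gen 7: crossing 3x4. Involves strand 5? no. Count so far: 0
Gen 8: crossing 3x2. Involves strand 5? no. Count so far: 0

Answer: 0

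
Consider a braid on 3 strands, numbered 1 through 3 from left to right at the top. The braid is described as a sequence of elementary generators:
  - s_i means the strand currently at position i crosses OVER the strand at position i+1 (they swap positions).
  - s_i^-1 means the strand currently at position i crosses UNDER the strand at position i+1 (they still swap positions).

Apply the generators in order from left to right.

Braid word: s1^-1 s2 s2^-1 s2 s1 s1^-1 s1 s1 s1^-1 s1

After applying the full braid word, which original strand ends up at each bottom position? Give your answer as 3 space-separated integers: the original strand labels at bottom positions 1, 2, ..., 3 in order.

Gen 1 (s1^-1): strand 1 crosses under strand 2. Perm now: [2 1 3]
Gen 2 (s2): strand 1 crosses over strand 3. Perm now: [2 3 1]
Gen 3 (s2^-1): strand 3 crosses under strand 1. Perm now: [2 1 3]
Gen 4 (s2): strand 1 crosses over strand 3. Perm now: [2 3 1]
Gen 5 (s1): strand 2 crosses over strand 3. Perm now: [3 2 1]
Gen 6 (s1^-1): strand 3 crosses under strand 2. Perm now: [2 3 1]
Gen 7 (s1): strand 2 crosses over strand 3. Perm now: [3 2 1]
Gen 8 (s1): strand 3 crosses over strand 2. Perm now: [2 3 1]
Gen 9 (s1^-1): strand 2 crosses under strand 3. Perm now: [3 2 1]
Gen 10 (s1): strand 3 crosses over strand 2. Perm now: [2 3 1]

Answer: 2 3 1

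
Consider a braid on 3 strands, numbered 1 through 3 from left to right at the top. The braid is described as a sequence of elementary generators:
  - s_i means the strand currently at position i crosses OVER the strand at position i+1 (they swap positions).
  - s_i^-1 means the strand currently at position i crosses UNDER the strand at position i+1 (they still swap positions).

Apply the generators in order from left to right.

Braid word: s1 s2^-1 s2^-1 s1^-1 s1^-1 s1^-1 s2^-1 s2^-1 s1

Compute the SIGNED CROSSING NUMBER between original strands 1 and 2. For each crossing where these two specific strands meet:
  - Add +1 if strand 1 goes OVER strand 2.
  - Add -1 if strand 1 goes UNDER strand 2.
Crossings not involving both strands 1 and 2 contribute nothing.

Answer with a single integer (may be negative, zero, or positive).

Answer: 3

Derivation:
Gen 1: 1 over 2. Both 1&2? yes. Contrib: +1. Sum: 1
Gen 2: crossing 1x3. Both 1&2? no. Sum: 1
Gen 3: crossing 3x1. Both 1&2? no. Sum: 1
Gen 4: 2 under 1. Both 1&2? yes. Contrib: +1. Sum: 2
Gen 5: 1 under 2. Both 1&2? yes. Contrib: -1. Sum: 1
Gen 6: 2 under 1. Both 1&2? yes. Contrib: +1. Sum: 2
Gen 7: crossing 2x3. Both 1&2? no. Sum: 2
Gen 8: crossing 3x2. Both 1&2? no. Sum: 2
Gen 9: 1 over 2. Both 1&2? yes. Contrib: +1. Sum: 3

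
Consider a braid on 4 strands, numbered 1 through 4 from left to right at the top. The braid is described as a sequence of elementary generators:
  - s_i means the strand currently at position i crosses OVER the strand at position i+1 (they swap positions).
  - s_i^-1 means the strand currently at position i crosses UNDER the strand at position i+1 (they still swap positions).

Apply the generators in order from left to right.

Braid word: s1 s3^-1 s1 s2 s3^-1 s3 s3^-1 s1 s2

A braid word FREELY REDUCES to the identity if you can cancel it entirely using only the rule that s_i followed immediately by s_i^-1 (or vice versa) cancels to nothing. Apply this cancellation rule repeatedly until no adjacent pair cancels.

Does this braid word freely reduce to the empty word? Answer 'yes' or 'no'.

Gen 1 (s1): push. Stack: [s1]
Gen 2 (s3^-1): push. Stack: [s1 s3^-1]
Gen 3 (s1): push. Stack: [s1 s3^-1 s1]
Gen 4 (s2): push. Stack: [s1 s3^-1 s1 s2]
Gen 5 (s3^-1): push. Stack: [s1 s3^-1 s1 s2 s3^-1]
Gen 6 (s3): cancels prior s3^-1. Stack: [s1 s3^-1 s1 s2]
Gen 7 (s3^-1): push. Stack: [s1 s3^-1 s1 s2 s3^-1]
Gen 8 (s1): push. Stack: [s1 s3^-1 s1 s2 s3^-1 s1]
Gen 9 (s2): push. Stack: [s1 s3^-1 s1 s2 s3^-1 s1 s2]
Reduced word: s1 s3^-1 s1 s2 s3^-1 s1 s2

Answer: no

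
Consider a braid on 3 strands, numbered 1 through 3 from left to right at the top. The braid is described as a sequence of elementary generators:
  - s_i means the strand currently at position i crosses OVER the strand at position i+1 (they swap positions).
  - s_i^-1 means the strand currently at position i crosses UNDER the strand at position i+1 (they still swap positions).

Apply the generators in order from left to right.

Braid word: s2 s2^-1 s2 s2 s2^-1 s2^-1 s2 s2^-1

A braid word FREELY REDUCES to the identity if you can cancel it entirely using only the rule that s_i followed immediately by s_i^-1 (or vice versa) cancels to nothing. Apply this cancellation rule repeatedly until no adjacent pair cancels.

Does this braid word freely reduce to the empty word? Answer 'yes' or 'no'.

Answer: yes

Derivation:
Gen 1 (s2): push. Stack: [s2]
Gen 2 (s2^-1): cancels prior s2. Stack: []
Gen 3 (s2): push. Stack: [s2]
Gen 4 (s2): push. Stack: [s2 s2]
Gen 5 (s2^-1): cancels prior s2. Stack: [s2]
Gen 6 (s2^-1): cancels prior s2. Stack: []
Gen 7 (s2): push. Stack: [s2]
Gen 8 (s2^-1): cancels prior s2. Stack: []
Reduced word: (empty)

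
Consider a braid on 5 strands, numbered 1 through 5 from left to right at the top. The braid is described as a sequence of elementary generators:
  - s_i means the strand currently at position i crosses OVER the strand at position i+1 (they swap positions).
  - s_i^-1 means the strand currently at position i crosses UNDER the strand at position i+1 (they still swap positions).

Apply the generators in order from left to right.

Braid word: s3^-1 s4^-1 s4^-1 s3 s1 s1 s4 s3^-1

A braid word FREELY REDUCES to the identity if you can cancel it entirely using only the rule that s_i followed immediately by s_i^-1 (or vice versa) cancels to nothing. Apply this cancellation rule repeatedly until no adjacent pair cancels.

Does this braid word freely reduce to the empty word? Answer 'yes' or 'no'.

Gen 1 (s3^-1): push. Stack: [s3^-1]
Gen 2 (s4^-1): push. Stack: [s3^-1 s4^-1]
Gen 3 (s4^-1): push. Stack: [s3^-1 s4^-1 s4^-1]
Gen 4 (s3): push. Stack: [s3^-1 s4^-1 s4^-1 s3]
Gen 5 (s1): push. Stack: [s3^-1 s4^-1 s4^-1 s3 s1]
Gen 6 (s1): push. Stack: [s3^-1 s4^-1 s4^-1 s3 s1 s1]
Gen 7 (s4): push. Stack: [s3^-1 s4^-1 s4^-1 s3 s1 s1 s4]
Gen 8 (s3^-1): push. Stack: [s3^-1 s4^-1 s4^-1 s3 s1 s1 s4 s3^-1]
Reduced word: s3^-1 s4^-1 s4^-1 s3 s1 s1 s4 s3^-1

Answer: no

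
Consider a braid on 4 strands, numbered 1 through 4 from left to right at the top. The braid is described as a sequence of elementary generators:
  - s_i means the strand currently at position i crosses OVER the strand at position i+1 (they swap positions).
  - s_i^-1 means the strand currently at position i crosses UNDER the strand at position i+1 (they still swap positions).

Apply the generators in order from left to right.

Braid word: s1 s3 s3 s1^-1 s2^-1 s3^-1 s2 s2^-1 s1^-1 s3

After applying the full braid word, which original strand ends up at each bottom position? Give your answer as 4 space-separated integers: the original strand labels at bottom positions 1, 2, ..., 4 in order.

Answer: 3 1 2 4

Derivation:
Gen 1 (s1): strand 1 crosses over strand 2. Perm now: [2 1 3 4]
Gen 2 (s3): strand 3 crosses over strand 4. Perm now: [2 1 4 3]
Gen 3 (s3): strand 4 crosses over strand 3. Perm now: [2 1 3 4]
Gen 4 (s1^-1): strand 2 crosses under strand 1. Perm now: [1 2 3 4]
Gen 5 (s2^-1): strand 2 crosses under strand 3. Perm now: [1 3 2 4]
Gen 6 (s3^-1): strand 2 crosses under strand 4. Perm now: [1 3 4 2]
Gen 7 (s2): strand 3 crosses over strand 4. Perm now: [1 4 3 2]
Gen 8 (s2^-1): strand 4 crosses under strand 3. Perm now: [1 3 4 2]
Gen 9 (s1^-1): strand 1 crosses under strand 3. Perm now: [3 1 4 2]
Gen 10 (s3): strand 4 crosses over strand 2. Perm now: [3 1 2 4]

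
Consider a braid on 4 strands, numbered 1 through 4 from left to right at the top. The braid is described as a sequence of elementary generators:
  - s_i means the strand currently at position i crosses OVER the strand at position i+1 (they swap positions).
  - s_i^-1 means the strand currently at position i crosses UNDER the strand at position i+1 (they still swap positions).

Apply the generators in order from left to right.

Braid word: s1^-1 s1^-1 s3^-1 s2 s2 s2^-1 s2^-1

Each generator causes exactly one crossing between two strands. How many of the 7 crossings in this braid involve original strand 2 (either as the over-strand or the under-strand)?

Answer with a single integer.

Answer: 6

Derivation:
Gen 1: crossing 1x2. Involves strand 2? yes. Count so far: 1
Gen 2: crossing 2x1. Involves strand 2? yes. Count so far: 2
Gen 3: crossing 3x4. Involves strand 2? no. Count so far: 2
Gen 4: crossing 2x4. Involves strand 2? yes. Count so far: 3
Gen 5: crossing 4x2. Involves strand 2? yes. Count so far: 4
Gen 6: crossing 2x4. Involves strand 2? yes. Count so far: 5
Gen 7: crossing 4x2. Involves strand 2? yes. Count so far: 6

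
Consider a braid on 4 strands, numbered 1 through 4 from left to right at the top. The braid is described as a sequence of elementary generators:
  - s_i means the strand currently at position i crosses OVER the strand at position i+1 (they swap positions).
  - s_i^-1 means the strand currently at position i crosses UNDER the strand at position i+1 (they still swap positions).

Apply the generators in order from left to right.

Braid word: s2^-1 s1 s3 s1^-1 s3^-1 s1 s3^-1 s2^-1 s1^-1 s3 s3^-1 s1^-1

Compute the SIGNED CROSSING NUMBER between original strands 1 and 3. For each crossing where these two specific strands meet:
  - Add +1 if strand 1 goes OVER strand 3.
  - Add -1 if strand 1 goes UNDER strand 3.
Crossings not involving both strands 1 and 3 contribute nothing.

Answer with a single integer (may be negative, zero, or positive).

Answer: 3

Derivation:
Gen 1: crossing 2x3. Both 1&3? no. Sum: 0
Gen 2: 1 over 3. Both 1&3? yes. Contrib: +1. Sum: 1
Gen 3: crossing 2x4. Both 1&3? no. Sum: 1
Gen 4: 3 under 1. Both 1&3? yes. Contrib: +1. Sum: 2
Gen 5: crossing 4x2. Both 1&3? no. Sum: 2
Gen 6: 1 over 3. Both 1&3? yes. Contrib: +1. Sum: 3
Gen 7: crossing 2x4. Both 1&3? no. Sum: 3
Gen 8: crossing 1x4. Both 1&3? no. Sum: 3
Gen 9: crossing 3x4. Both 1&3? no. Sum: 3
Gen 10: crossing 1x2. Both 1&3? no. Sum: 3
Gen 11: crossing 2x1. Both 1&3? no. Sum: 3
Gen 12: crossing 4x3. Both 1&3? no. Sum: 3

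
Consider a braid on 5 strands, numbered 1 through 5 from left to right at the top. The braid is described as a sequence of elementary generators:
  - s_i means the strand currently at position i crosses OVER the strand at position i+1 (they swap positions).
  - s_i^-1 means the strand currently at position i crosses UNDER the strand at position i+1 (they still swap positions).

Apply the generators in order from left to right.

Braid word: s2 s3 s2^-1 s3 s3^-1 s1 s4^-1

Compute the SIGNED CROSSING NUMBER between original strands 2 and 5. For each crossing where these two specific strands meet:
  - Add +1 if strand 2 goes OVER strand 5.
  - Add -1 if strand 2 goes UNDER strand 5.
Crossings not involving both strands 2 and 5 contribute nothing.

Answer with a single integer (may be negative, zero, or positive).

Gen 1: crossing 2x3. Both 2&5? no. Sum: 0
Gen 2: crossing 2x4. Both 2&5? no. Sum: 0
Gen 3: crossing 3x4. Both 2&5? no. Sum: 0
Gen 4: crossing 3x2. Both 2&5? no. Sum: 0
Gen 5: crossing 2x3. Both 2&5? no. Sum: 0
Gen 6: crossing 1x4. Both 2&5? no. Sum: 0
Gen 7: 2 under 5. Both 2&5? yes. Contrib: -1. Sum: -1

Answer: -1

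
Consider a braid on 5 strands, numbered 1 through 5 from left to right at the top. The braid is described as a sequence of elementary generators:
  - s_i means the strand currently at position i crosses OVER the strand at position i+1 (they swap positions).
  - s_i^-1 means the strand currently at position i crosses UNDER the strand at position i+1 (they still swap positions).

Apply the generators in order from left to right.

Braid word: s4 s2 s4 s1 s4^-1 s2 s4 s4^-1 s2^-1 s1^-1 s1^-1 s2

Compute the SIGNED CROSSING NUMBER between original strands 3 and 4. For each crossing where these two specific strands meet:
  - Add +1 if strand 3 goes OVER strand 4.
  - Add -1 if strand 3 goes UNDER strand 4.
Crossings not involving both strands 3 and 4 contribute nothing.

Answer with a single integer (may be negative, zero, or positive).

Answer: 0

Derivation:
Gen 1: crossing 4x5. Both 3&4? no. Sum: 0
Gen 2: crossing 2x3. Both 3&4? no. Sum: 0
Gen 3: crossing 5x4. Both 3&4? no. Sum: 0
Gen 4: crossing 1x3. Both 3&4? no. Sum: 0
Gen 5: crossing 4x5. Both 3&4? no. Sum: 0
Gen 6: crossing 1x2. Both 3&4? no. Sum: 0
Gen 7: crossing 5x4. Both 3&4? no. Sum: 0
Gen 8: crossing 4x5. Both 3&4? no. Sum: 0
Gen 9: crossing 2x1. Both 3&4? no. Sum: 0
Gen 10: crossing 3x1. Both 3&4? no. Sum: 0
Gen 11: crossing 1x3. Both 3&4? no. Sum: 0
Gen 12: crossing 1x2. Both 3&4? no. Sum: 0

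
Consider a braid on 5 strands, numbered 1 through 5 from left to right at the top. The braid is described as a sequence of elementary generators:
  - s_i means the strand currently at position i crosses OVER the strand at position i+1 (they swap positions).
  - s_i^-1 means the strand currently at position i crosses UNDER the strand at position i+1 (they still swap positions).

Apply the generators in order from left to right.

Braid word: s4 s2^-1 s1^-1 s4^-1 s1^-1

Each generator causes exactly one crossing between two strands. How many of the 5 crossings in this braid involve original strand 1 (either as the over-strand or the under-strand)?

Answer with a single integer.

Gen 1: crossing 4x5. Involves strand 1? no. Count so far: 0
Gen 2: crossing 2x3. Involves strand 1? no. Count so far: 0
Gen 3: crossing 1x3. Involves strand 1? yes. Count so far: 1
Gen 4: crossing 5x4. Involves strand 1? no. Count so far: 1
Gen 5: crossing 3x1. Involves strand 1? yes. Count so far: 2

Answer: 2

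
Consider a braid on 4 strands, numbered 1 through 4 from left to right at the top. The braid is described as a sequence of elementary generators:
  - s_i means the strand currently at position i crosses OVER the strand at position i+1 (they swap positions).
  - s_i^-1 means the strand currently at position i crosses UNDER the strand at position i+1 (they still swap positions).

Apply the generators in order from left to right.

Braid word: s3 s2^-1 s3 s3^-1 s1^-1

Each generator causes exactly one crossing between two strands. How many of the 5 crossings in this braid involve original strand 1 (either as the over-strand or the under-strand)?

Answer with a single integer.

Gen 1: crossing 3x4. Involves strand 1? no. Count so far: 0
Gen 2: crossing 2x4. Involves strand 1? no. Count so far: 0
Gen 3: crossing 2x3. Involves strand 1? no. Count so far: 0
Gen 4: crossing 3x2. Involves strand 1? no. Count so far: 0
Gen 5: crossing 1x4. Involves strand 1? yes. Count so far: 1

Answer: 1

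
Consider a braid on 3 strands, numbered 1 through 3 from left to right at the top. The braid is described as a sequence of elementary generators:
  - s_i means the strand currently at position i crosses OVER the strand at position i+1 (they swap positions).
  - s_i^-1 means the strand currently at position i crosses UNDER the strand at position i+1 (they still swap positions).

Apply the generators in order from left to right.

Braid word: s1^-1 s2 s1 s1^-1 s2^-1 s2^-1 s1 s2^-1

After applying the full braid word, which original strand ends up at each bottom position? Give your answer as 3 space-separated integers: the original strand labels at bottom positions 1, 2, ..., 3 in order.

Gen 1 (s1^-1): strand 1 crosses under strand 2. Perm now: [2 1 3]
Gen 2 (s2): strand 1 crosses over strand 3. Perm now: [2 3 1]
Gen 3 (s1): strand 2 crosses over strand 3. Perm now: [3 2 1]
Gen 4 (s1^-1): strand 3 crosses under strand 2. Perm now: [2 3 1]
Gen 5 (s2^-1): strand 3 crosses under strand 1. Perm now: [2 1 3]
Gen 6 (s2^-1): strand 1 crosses under strand 3. Perm now: [2 3 1]
Gen 7 (s1): strand 2 crosses over strand 3. Perm now: [3 2 1]
Gen 8 (s2^-1): strand 2 crosses under strand 1. Perm now: [3 1 2]

Answer: 3 1 2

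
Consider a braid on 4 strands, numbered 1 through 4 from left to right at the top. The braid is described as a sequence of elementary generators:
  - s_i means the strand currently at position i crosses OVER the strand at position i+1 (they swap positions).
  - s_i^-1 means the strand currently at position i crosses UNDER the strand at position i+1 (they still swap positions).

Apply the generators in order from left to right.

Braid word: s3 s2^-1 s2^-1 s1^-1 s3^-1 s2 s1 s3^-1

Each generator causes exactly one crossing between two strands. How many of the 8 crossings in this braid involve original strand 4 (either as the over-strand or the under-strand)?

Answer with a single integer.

Gen 1: crossing 3x4. Involves strand 4? yes. Count so far: 1
Gen 2: crossing 2x4. Involves strand 4? yes. Count so far: 2
Gen 3: crossing 4x2. Involves strand 4? yes. Count so far: 3
Gen 4: crossing 1x2. Involves strand 4? no. Count so far: 3
Gen 5: crossing 4x3. Involves strand 4? yes. Count so far: 4
Gen 6: crossing 1x3. Involves strand 4? no. Count so far: 4
Gen 7: crossing 2x3. Involves strand 4? no. Count so far: 4
Gen 8: crossing 1x4. Involves strand 4? yes. Count so far: 5

Answer: 5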